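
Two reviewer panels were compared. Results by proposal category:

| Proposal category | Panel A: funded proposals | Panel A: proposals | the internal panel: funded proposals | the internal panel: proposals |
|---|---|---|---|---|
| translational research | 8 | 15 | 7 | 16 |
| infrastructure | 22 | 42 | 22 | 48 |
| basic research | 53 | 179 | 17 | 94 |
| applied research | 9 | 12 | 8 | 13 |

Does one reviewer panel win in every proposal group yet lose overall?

No

Translational research: Panel A 8/15 = 53.3%, the internal panel 7/16 = 43.8% → Panel A
Infrastructure: Panel A 22/42 = 52.4%, the internal panel 22/48 = 45.8% → Panel A
Basic research: Panel A 53/179 = 29.6%, the internal panel 17/94 = 18.1% → Panel A
Applied research: Panel A 9/12 = 75.0%, the internal panel 8/13 = 61.5% → Panel A
Overall: Panel A 92/248 = 37.1%, the internal panel 54/171 = 31.6% → Panel A
Panel A wins overall and in every proposal group — no reversal.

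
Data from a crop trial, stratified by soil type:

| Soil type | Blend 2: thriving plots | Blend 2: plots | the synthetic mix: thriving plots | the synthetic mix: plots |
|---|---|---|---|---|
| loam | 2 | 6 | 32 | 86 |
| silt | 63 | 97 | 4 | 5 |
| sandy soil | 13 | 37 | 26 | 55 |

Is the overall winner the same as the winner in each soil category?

No

Loam: Blend 2 2/6 = 33.3%, the synthetic mix 32/86 = 37.2% → the synthetic mix
Silt: Blend 2 63/97 = 64.9%, the synthetic mix 4/5 = 80.0% → the synthetic mix
Sandy soil: Blend 2 13/37 = 35.1%, the synthetic mix 26/55 = 47.3% → the synthetic mix
Overall: Blend 2 78/140 = 55.7%, the synthetic mix 62/146 = 42.5% → Blend 2
The synthetic mix wins each soil group but Blend 2 wins overall — the comparison reverses. The synthetic mix's plots skew toward loam, which has a lower base rate.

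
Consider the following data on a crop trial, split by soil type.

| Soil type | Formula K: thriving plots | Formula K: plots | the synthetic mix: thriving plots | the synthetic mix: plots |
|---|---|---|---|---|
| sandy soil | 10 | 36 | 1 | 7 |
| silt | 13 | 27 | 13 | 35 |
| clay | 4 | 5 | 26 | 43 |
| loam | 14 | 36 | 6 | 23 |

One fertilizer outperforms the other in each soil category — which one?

Formula K

Sandy soil: Formula K 10/36 = 27.8%, the synthetic mix 1/7 = 14.3% → Formula K
Silt: Formula K 13/27 = 48.1%, the synthetic mix 13/35 = 37.1% → Formula K
Clay: Formula K 4/5 = 80.0%, the synthetic mix 26/43 = 60.5% → Formula K
Loam: Formula K 14/36 = 38.9%, the synthetic mix 6/23 = 26.1% → Formula K
Formula K has the higher rate in all 4 groups.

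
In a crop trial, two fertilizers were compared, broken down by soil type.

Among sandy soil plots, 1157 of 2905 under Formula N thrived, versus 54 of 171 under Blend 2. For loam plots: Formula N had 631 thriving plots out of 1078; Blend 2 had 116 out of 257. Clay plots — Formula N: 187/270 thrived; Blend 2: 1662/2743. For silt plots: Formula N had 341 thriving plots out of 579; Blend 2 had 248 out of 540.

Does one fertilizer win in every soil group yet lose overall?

Yes

Sandy soil: Formula N 1157/2905 = 39.8%, Blend 2 54/171 = 31.6% → Formula N
Loam: Formula N 631/1078 = 58.5%, Blend 2 116/257 = 45.1% → Formula N
Clay: Formula N 187/270 = 69.3%, Blend 2 1662/2743 = 60.6% → Formula N
Silt: Formula N 341/579 = 58.9%, Blend 2 248/540 = 45.9% → Formula N
Overall: Formula N 2316/4832 = 47.9%, Blend 2 2080/3711 = 56.0% → Blend 2
Formula N wins each soil group but Blend 2 wins overall — the comparison reverses. Formula N's plots skew toward sandy soil, which has a lower base rate.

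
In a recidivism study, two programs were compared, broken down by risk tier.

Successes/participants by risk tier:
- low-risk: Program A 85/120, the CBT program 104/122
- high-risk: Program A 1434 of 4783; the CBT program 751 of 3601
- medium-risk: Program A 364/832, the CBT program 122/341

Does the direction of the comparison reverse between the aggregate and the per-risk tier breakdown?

No

Low-risk: Program A 85/120 = 70.8%, the CBT program 104/122 = 85.2% → the CBT program
High-risk: Program A 1434/4783 = 30.0%, the CBT program 751/3601 = 20.9% → Program A
Medium-risk: Program A 364/832 = 43.8%, the CBT program 122/341 = 35.8% → Program A
Overall: Program A 1883/5735 = 32.8%, the CBT program 977/4064 = 24.0% → Program A
Neither sweeps: Program A wins 2 of 3 groups, the CBT program wins 1. Program A wins overall but not every group — no Simpson reversal.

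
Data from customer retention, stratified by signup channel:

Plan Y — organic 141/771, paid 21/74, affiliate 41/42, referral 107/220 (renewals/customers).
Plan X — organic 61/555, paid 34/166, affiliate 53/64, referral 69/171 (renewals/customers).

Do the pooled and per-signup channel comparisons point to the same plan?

Yes

Organic: Plan Y 141/771 = 18.3%, Plan X 61/555 = 11.0% → Plan Y
Paid: Plan Y 21/74 = 28.4%, Plan X 34/166 = 20.5% → Plan Y
Affiliate: Plan Y 41/42 = 97.6%, Plan X 53/64 = 82.8% → Plan Y
Referral: Plan Y 107/220 = 48.6%, Plan X 69/171 = 40.4% → Plan Y
Overall: Plan Y 310/1107 = 28.0%, Plan X 217/956 = 22.7% → Plan Y
Plan Y wins overall and in every signup group — no reversal.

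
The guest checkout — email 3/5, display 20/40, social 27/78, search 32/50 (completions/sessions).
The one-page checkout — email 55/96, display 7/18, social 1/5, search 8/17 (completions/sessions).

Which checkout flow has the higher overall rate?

the one-page checkout

Email: the guest checkout 3/5 = 60.0%, the one-page checkout 55/96 = 57.3% → the guest checkout
Display: the guest checkout 20/40 = 50.0%, the one-page checkout 7/18 = 38.9% → the guest checkout
Social: the guest checkout 27/78 = 34.6%, the one-page checkout 1/5 = 20.0% → the guest checkout
Search: the guest checkout 32/50 = 64.0%, the one-page checkout 8/17 = 47.1% → the guest checkout
Overall: the guest checkout 82/173 = 47.4%, the one-page checkout 71/136 = 52.2% → the one-page checkout
(The guest checkout wins every traffic group but the one-page checkout wins overall — the guest checkout's sessions skew toward the low-rate social group.)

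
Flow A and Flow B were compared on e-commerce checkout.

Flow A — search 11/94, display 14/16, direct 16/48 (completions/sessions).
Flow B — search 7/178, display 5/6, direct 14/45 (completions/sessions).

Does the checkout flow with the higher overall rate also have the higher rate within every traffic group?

Yes

Search: Flow A 11/94 = 11.7%, Flow B 7/178 = 3.9% → Flow A
Display: Flow A 14/16 = 87.5%, Flow B 5/6 = 83.3% → Flow A
Direct: Flow A 16/48 = 33.3%, Flow B 14/45 = 31.1% → Flow A
Overall: Flow A 41/158 = 25.9%, Flow B 26/229 = 11.4% → Flow A
Flow A wins overall and in every traffic group — no reversal.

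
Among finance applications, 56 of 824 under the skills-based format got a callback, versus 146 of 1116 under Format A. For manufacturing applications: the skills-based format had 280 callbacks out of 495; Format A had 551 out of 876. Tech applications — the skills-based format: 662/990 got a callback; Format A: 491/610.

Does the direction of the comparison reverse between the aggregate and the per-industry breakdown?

No

Finance: the skills-based format 56/824 = 6.8%, Format A 146/1116 = 13.1% → Format A
Manufacturing: the skills-based format 280/495 = 56.6%, Format A 551/876 = 62.9% → Format A
Tech: the skills-based format 662/990 = 66.9%, Format A 491/610 = 80.5% → Format A
Overall: the skills-based format 998/2309 = 43.2%, Format A 1188/2602 = 45.7% → Format A
Format A wins overall and in every industry group — no reversal.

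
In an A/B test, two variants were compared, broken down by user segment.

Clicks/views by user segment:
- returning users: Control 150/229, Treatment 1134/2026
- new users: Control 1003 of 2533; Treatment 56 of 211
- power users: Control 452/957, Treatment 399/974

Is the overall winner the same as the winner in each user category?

Returning users: Control 150/229 = 65.5%, Treatment 1134/2026 = 56.0% → Control
New users: Control 1003/2533 = 39.6%, Treatment 56/211 = 26.5% → Control
Power users: Control 452/957 = 47.2%, Treatment 399/974 = 41.0% → Control
Overall: Control 1605/3719 = 43.2%, Treatment 1589/3211 = 49.5% → Treatment
Control wins each user group but Treatment wins overall — the comparison reverses. Control's views skew toward new users, which has a lower base rate.

No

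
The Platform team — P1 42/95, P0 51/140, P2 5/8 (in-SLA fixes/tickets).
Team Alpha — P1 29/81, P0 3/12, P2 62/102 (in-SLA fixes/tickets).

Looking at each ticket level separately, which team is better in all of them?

P1: the Platform team 42/95 = 44.2%, Team Alpha 29/81 = 35.8% → the Platform team
P0: the Platform team 51/140 = 36.4%, Team Alpha 3/12 = 25.0% → the Platform team
P2: the Platform team 5/8 = 62.5%, Team Alpha 62/102 = 60.8% → the Platform team
The Platform team has the higher rate in all 3 groups.

the Platform team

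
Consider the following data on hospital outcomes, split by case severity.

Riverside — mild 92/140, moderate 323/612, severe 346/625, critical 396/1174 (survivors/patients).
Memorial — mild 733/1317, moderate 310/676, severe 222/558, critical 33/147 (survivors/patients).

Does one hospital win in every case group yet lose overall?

Yes

Mild: Riverside 92/140 = 65.7%, Memorial 733/1317 = 55.7% → Riverside
Moderate: Riverside 323/612 = 52.8%, Memorial 310/676 = 45.9% → Riverside
Severe: Riverside 346/625 = 55.4%, Memorial 222/558 = 39.8% → Riverside
Critical: Riverside 396/1174 = 33.7%, Memorial 33/147 = 22.4% → Riverside
Overall: Riverside 1157/2551 = 45.4%, Memorial 1298/2698 = 48.1% → Memorial
Riverside wins each case group but Memorial wins overall — the comparison reverses. Riverside's patients skew toward critical, which has a lower base rate.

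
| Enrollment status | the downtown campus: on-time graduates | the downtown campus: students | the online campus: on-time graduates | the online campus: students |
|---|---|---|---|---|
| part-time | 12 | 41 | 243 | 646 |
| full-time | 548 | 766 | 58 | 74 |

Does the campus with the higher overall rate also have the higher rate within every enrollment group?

No

Part-time: the downtown campus 12/41 = 29.3%, the online campus 243/646 = 37.6% → the online campus
Full-time: the downtown campus 548/766 = 71.5%, the online campus 58/74 = 78.4% → the online campus
Overall: the downtown campus 560/807 = 69.4%, the online campus 301/720 = 41.8% → the downtown campus
The online campus wins each enrollment group but the downtown campus wins overall — the comparison reverses. The online campus's students skew toward part-time, which has a lower base rate.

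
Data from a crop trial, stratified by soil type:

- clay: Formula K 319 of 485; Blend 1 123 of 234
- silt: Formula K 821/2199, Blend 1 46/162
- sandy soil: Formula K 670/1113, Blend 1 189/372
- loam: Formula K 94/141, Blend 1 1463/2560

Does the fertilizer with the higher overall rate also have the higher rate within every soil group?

Clay: Formula K 319/485 = 65.8%, Blend 1 123/234 = 52.6% → Formula K
Silt: Formula K 821/2199 = 37.3%, Blend 1 46/162 = 28.4% → Formula K
Sandy soil: Formula K 670/1113 = 60.2%, Blend 1 189/372 = 50.8% → Formula K
Loam: Formula K 94/141 = 66.7%, Blend 1 1463/2560 = 57.1% → Formula K
Overall: Formula K 1904/3938 = 48.3%, Blend 1 1821/3328 = 54.7% → Blend 1
Formula K wins each soil group but Blend 1 wins overall — the comparison reverses. Formula K's plots skew toward silt, which has a lower base rate.

No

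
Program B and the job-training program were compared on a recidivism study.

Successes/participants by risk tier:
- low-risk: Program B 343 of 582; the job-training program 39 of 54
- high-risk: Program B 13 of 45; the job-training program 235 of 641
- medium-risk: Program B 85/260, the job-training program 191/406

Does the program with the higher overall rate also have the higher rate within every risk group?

No

Low-risk: Program B 343/582 = 58.9%, the job-training program 39/54 = 72.2% → the job-training program
High-risk: Program B 13/45 = 28.9%, the job-training program 235/641 = 36.7% → the job-training program
Medium-risk: Program B 85/260 = 32.7%, the job-training program 191/406 = 47.0% → the job-training program
Overall: Program B 441/887 = 49.7%, the job-training program 465/1101 = 42.2% → Program B
The job-training program wins each risk group but Program B wins overall — the comparison reverses. The job-training program's participants skew toward high-risk, which has a lower base rate.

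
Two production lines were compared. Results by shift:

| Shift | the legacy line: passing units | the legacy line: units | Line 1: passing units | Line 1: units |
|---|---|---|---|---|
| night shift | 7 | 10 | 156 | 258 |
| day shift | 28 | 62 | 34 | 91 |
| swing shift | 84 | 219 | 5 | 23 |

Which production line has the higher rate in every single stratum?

the legacy line

Night shift: the legacy line 7/10 = 70.0%, Line 1 156/258 = 60.5% → the legacy line
Day shift: the legacy line 28/62 = 45.2%, Line 1 34/91 = 37.4% → the legacy line
Swing shift: the legacy line 84/219 = 38.4%, Line 1 5/23 = 21.7% → the legacy line
The legacy line has the higher rate in all 3 groups.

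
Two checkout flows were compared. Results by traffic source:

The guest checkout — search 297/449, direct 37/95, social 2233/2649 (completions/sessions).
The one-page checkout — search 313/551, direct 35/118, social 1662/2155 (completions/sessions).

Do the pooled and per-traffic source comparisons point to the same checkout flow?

Yes

Search: the guest checkout 297/449 = 66.1%, the one-page checkout 313/551 = 56.8% → the guest checkout
Direct: the guest checkout 37/95 = 38.9%, the one-page checkout 35/118 = 29.7% → the guest checkout
Social: the guest checkout 2233/2649 = 84.3%, the one-page checkout 1662/2155 = 77.1% → the guest checkout
Overall: the guest checkout 2567/3193 = 80.4%, the one-page checkout 2010/2824 = 71.2% → the guest checkout
The guest checkout wins overall and in every traffic group — no reversal.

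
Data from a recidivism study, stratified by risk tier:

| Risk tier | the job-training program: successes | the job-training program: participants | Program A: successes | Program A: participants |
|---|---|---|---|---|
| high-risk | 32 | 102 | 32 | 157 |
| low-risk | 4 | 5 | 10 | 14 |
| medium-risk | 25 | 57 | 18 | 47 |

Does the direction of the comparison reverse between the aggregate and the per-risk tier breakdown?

No

High-risk: the job-training program 32/102 = 31.4%, Program A 32/157 = 20.4% → the job-training program
Low-risk: the job-training program 4/5 = 80.0%, Program A 10/14 = 71.4% → the job-training program
Medium-risk: the job-training program 25/57 = 43.9%, Program A 18/47 = 38.3% → the job-training program
Overall: the job-training program 61/164 = 37.2%, Program A 60/218 = 27.5% → the job-training program
The job-training program wins overall and in every risk group — no reversal.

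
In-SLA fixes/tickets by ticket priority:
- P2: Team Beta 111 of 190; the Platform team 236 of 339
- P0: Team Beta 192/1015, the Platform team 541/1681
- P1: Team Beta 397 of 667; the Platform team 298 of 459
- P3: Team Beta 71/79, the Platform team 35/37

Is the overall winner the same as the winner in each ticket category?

P2: Team Beta 111/190 = 58.4%, the Platform team 236/339 = 69.6% → the Platform team
P0: Team Beta 192/1015 = 18.9%, the Platform team 541/1681 = 32.2% → the Platform team
P1: Team Beta 397/667 = 59.5%, the Platform team 298/459 = 64.9% → the Platform team
P3: Team Beta 71/79 = 89.9%, the Platform team 35/37 = 94.6% → the Platform team
Overall: Team Beta 771/1951 = 39.5%, the Platform team 1110/2516 = 44.1% → the Platform team
The Platform team wins overall and in every ticket group — no reversal.

Yes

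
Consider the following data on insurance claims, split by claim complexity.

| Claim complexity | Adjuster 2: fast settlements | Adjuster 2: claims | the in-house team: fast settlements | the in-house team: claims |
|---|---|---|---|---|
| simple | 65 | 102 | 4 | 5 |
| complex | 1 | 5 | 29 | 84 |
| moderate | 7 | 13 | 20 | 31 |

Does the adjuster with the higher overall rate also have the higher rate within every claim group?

Simple: Adjuster 2 65/102 = 63.7%, the in-house team 4/5 = 80.0% → the in-house team
Complex: Adjuster 2 1/5 = 20.0%, the in-house team 29/84 = 34.5% → the in-house team
Moderate: Adjuster 2 7/13 = 53.8%, the in-house team 20/31 = 64.5% → the in-house team
Overall: Adjuster 2 73/120 = 60.8%, the in-house team 53/120 = 44.2% → Adjuster 2
The in-house team wins each claim group but Adjuster 2 wins overall — the comparison reverses. The in-house team's claims skew toward complex, which has a lower base rate.

No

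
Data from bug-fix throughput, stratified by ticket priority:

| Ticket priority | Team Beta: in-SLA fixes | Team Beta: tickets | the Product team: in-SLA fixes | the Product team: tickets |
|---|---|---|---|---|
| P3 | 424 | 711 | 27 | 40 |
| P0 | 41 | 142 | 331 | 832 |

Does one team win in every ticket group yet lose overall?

Yes

P3: Team Beta 424/711 = 59.6%, the Product team 27/40 = 67.5% → the Product team
P0: Team Beta 41/142 = 28.9%, the Product team 331/832 = 39.8% → the Product team
Overall: Team Beta 465/853 = 54.5%, the Product team 358/872 = 41.1% → Team Beta
The Product team wins each ticket group but Team Beta wins overall — the comparison reverses. The Product team's tickets skew toward P0, which has a lower base rate.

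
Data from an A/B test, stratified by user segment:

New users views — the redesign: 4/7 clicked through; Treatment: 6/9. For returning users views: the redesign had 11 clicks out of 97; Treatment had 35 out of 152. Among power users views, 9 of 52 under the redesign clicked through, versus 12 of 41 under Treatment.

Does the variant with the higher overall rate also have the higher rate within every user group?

Yes

New users: the redesign 4/7 = 57.1%, Treatment 6/9 = 66.7% → Treatment
Returning users: the redesign 11/97 = 11.3%, Treatment 35/152 = 23.0% → Treatment
Power users: the redesign 9/52 = 17.3%, Treatment 12/41 = 29.3% → Treatment
Overall: the redesign 24/156 = 15.4%, Treatment 53/202 = 26.2% → Treatment
Treatment wins overall and in every user group — no reversal.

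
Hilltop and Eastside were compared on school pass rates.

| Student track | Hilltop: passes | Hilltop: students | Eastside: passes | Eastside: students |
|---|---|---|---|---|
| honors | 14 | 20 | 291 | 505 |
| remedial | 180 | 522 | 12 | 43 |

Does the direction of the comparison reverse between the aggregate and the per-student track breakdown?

Yes

Honors: Hilltop 14/20 = 70.0%, Eastside 291/505 = 57.6% → Hilltop
Remedial: Hilltop 180/522 = 34.5%, Eastside 12/43 = 27.9% → Hilltop
Overall: Hilltop 194/542 = 35.8%, Eastside 303/548 = 55.3% → Eastside
Hilltop wins each student group but Eastside wins overall — the comparison reverses. Hilltop's students skew toward remedial, which has a lower base rate.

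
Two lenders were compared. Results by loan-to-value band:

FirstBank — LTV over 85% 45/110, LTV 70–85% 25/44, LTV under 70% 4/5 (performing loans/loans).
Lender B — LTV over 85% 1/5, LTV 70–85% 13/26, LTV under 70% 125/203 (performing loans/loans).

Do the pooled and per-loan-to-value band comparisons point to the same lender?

No

LTV over 85%: FirstBank 45/110 = 40.9%, Lender B 1/5 = 20.0% → FirstBank
LTV 70–85%: FirstBank 25/44 = 56.8%, Lender B 13/26 = 50.0% → FirstBank
LTV under 70%: FirstBank 4/5 = 80.0%, Lender B 125/203 = 61.6% → FirstBank
Overall: FirstBank 74/159 = 46.5%, Lender B 139/234 = 59.4% → Lender B
FirstBank wins each loan-to-value group but Lender B wins overall — the comparison reverses. FirstBank's loans skew toward LTV over 85%, which has a lower base rate.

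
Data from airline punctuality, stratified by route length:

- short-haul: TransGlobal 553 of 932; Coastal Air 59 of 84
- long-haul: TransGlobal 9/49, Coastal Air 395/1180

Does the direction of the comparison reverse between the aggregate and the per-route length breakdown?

Short-haul: TransGlobal 553/932 = 59.3%, Coastal Air 59/84 = 70.2% → Coastal Air
Long-haul: TransGlobal 9/49 = 18.4%, Coastal Air 395/1180 = 33.5% → Coastal Air
Overall: TransGlobal 562/981 = 57.3%, Coastal Air 454/1264 = 35.9% → TransGlobal
Coastal Air wins each route group but TransGlobal wins overall — the comparison reverses. Coastal Air's flights skew toward long-haul, which has a lower base rate.

Yes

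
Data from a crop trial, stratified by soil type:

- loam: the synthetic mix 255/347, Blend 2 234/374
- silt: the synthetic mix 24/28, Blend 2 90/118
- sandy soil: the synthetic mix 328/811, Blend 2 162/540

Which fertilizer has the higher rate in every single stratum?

the synthetic mix

Loam: the synthetic mix 255/347 = 73.5%, Blend 2 234/374 = 62.6% → the synthetic mix
Silt: the synthetic mix 24/28 = 85.7%, Blend 2 90/118 = 76.3% → the synthetic mix
Sandy soil: the synthetic mix 328/811 = 40.4%, Blend 2 162/540 = 30.0% → the synthetic mix
The synthetic mix has the higher rate in all 3 groups.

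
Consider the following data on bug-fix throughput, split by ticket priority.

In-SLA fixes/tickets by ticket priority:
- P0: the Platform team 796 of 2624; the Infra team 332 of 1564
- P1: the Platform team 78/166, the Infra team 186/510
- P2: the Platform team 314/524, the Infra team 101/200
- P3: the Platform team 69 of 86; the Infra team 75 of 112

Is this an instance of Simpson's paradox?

No

P0: the Platform team 796/2624 = 30.3%, the Infra team 332/1564 = 21.2% → the Platform team
P1: the Platform team 78/166 = 47.0%, the Infra team 186/510 = 36.5% → the Platform team
P2: the Platform team 314/524 = 59.9%, the Infra team 101/200 = 50.5% → the Platform team
P3: the Platform team 69/86 = 80.2%, the Infra team 75/112 = 67.0% → the Platform team
Overall: the Platform team 1257/3400 = 37.0%, the Infra team 694/2386 = 29.1% → the Platform team
The Platform team wins overall and in every ticket group — no reversal.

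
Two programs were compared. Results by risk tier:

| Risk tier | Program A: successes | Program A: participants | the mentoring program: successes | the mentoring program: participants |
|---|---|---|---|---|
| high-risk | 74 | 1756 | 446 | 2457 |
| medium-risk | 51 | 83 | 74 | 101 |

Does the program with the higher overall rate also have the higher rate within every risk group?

Yes

High-risk: Program A 74/1756 = 4.2%, the mentoring program 446/2457 = 18.2% → the mentoring program
Medium-risk: Program A 51/83 = 61.4%, the mentoring program 74/101 = 73.3% → the mentoring program
Overall: Program A 125/1839 = 6.8%, the mentoring program 520/2558 = 20.3% → the mentoring program
The mentoring program wins overall and in every risk group — no reversal.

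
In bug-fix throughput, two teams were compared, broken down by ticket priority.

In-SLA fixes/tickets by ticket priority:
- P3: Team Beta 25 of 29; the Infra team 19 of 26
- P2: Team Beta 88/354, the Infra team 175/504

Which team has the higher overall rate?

P3: Team Beta 25/29 = 86.2%, the Infra team 19/26 = 73.1% → Team Beta
P2: Team Beta 88/354 = 24.9%, the Infra team 175/504 = 34.7% → the Infra team
Overall: Team Beta 113/383 = 29.5%, the Infra team 194/530 = 36.6% → the Infra team
(Neither sweeps every ticket group, but the Infra team has the higher pooled rate.)

the Infra team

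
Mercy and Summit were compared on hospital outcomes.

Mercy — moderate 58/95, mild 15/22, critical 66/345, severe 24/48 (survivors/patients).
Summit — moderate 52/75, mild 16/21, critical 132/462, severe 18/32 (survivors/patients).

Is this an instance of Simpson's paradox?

No

Moderate: Mercy 58/95 = 61.1%, Summit 52/75 = 69.3% → Summit
Mild: Mercy 15/22 = 68.2%, Summit 16/21 = 76.2% → Summit
Critical: Mercy 66/345 = 19.1%, Summit 132/462 = 28.6% → Summit
Severe: Mercy 24/48 = 50.0%, Summit 18/32 = 56.2% → Summit
Overall: Mercy 163/510 = 32.0%, Summit 218/590 = 36.9% → Summit
Summit wins overall and in every case group — no reversal.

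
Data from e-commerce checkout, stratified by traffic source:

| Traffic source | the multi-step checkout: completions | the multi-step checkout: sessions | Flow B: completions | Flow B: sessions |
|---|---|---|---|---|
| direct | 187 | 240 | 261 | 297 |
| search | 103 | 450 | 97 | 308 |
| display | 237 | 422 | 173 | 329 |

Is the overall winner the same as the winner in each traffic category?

No

Direct: the multi-step checkout 187/240 = 77.9%, Flow B 261/297 = 87.9% → Flow B
Search: the multi-step checkout 103/450 = 22.9%, Flow B 97/308 = 31.5% → Flow B
Display: the multi-step checkout 237/422 = 56.2%, Flow B 173/329 = 52.6% → the multi-step checkout
Overall: the multi-step checkout 527/1112 = 47.4%, Flow B 531/934 = 56.9% → Flow B
Neither sweeps: the multi-step checkout wins 1 of 3 groups, Flow B wins 2. Flow B wins overall but not every group — no Simpson reversal.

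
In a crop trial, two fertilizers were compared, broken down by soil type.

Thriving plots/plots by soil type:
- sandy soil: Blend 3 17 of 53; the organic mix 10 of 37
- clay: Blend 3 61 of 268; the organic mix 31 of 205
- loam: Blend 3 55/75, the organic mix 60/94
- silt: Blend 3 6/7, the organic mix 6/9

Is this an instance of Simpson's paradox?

Sandy soil: Blend 3 17/53 = 32.1%, the organic mix 10/37 = 27.0% → Blend 3
Clay: Blend 3 61/268 = 22.8%, the organic mix 31/205 = 15.1% → Blend 3
Loam: Blend 3 55/75 = 73.3%, the organic mix 60/94 = 63.8% → Blend 3
Silt: Blend 3 6/7 = 85.7%, the organic mix 6/9 = 66.7% → Blend 3
Overall: Blend 3 139/403 = 34.5%, the organic mix 107/345 = 31.0% → Blend 3
Blend 3 wins overall and in every soil group — no reversal.

No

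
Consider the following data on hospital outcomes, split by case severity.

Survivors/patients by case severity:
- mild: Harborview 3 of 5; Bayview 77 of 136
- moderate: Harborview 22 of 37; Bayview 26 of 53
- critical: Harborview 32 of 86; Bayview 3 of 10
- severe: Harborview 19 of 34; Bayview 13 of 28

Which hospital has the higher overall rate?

Bayview

Mild: Harborview 3/5 = 60.0%, Bayview 77/136 = 56.6% → Harborview
Moderate: Harborview 22/37 = 59.5%, Bayview 26/53 = 49.1% → Harborview
Critical: Harborview 32/86 = 37.2%, Bayview 3/10 = 30.0% → Harborview
Severe: Harborview 19/34 = 55.9%, Bayview 13/28 = 46.4% → Harborview
Overall: Harborview 76/162 = 46.9%, Bayview 119/227 = 52.4% → Bayview
(Harborview wins every case group but Bayview wins overall — Harborview's patients skew toward the low-rate critical group.)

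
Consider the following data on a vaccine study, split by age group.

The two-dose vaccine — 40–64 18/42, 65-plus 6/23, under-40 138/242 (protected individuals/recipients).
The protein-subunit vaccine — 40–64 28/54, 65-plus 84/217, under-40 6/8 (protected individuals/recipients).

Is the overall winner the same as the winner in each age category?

40–64: the two-dose vaccine 18/42 = 42.9%, the protein-subunit vaccine 28/54 = 51.9% → the protein-subunit vaccine
65-plus: the two-dose vaccine 6/23 = 26.1%, the protein-subunit vaccine 84/217 = 38.7% → the protein-subunit vaccine
Under-40: the two-dose vaccine 138/242 = 57.0%, the protein-subunit vaccine 6/8 = 75.0% → the protein-subunit vaccine
Overall: the two-dose vaccine 162/307 = 52.8%, the protein-subunit vaccine 118/279 = 42.3% → the two-dose vaccine
The protein-subunit vaccine wins each age group but the two-dose vaccine wins overall — the comparison reverses. The protein-subunit vaccine's recipients skew toward 65-plus, which has a lower base rate.

No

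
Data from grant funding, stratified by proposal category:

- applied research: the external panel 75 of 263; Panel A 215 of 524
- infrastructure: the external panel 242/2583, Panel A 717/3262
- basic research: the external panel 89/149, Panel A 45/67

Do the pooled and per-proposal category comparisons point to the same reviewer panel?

Applied research: the external panel 75/263 = 28.5%, Panel A 215/524 = 41.0% → Panel A
Infrastructure: the external panel 242/2583 = 9.4%, Panel A 717/3262 = 22.0% → Panel A
Basic research: the external panel 89/149 = 59.7%, Panel A 45/67 = 67.2% → Panel A
Overall: the external panel 406/2995 = 13.6%, Panel A 977/3853 = 25.4% → Panel A
Panel A wins overall and in every proposal group — no reversal.

Yes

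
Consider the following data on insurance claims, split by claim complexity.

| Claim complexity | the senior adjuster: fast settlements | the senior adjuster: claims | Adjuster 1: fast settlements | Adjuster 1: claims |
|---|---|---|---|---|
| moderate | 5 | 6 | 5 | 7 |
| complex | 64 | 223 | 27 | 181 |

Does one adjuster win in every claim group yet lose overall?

Moderate: the senior adjuster 5/6 = 83.3%, Adjuster 1 5/7 = 71.4% → the senior adjuster
Complex: the senior adjuster 64/223 = 28.7%, Adjuster 1 27/181 = 14.9% → the senior adjuster
Overall: the senior adjuster 69/229 = 30.1%, Adjuster 1 32/188 = 17.0% → the senior adjuster
The senior adjuster wins overall and in every claim group — no reversal.

No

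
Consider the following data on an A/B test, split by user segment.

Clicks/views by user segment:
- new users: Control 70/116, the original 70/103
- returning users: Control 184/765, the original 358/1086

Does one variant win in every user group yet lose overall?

No

New users: Control 70/116 = 60.3%, the original 70/103 = 68.0% → the original
Returning users: Control 184/765 = 24.1%, the original 358/1086 = 33.0% → the original
Overall: Control 254/881 = 28.8%, the original 428/1189 = 36.0% → the original
The original wins overall and in every user group — no reversal.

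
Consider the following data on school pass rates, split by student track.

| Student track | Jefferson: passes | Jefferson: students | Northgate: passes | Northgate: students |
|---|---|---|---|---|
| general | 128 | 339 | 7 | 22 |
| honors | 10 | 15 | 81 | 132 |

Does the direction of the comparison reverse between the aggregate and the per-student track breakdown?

General: Jefferson 128/339 = 37.8%, Northgate 7/22 = 31.8% → Jefferson
Honors: Jefferson 10/15 = 66.7%, Northgate 81/132 = 61.4% → Jefferson
Overall: Jefferson 138/354 = 39.0%, Northgate 88/154 = 57.1% → Northgate
Jefferson wins each student group but Northgate wins overall — the comparison reverses. Jefferson's students skew toward general, which has a lower base rate.

Yes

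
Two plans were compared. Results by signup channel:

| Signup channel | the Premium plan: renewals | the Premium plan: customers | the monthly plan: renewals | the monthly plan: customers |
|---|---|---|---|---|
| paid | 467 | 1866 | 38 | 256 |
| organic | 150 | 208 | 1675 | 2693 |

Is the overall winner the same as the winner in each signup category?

No

Paid: the Premium plan 467/1866 = 25.0%, the monthly plan 38/256 = 14.8% → the Premium plan
Organic: the Premium plan 150/208 = 72.1%, the monthly plan 1675/2693 = 62.2% → the Premium plan
Overall: the Premium plan 617/2074 = 29.7%, the monthly plan 1713/2949 = 58.1% → the monthly plan
The Premium plan wins each signup group but the monthly plan wins overall — the comparison reverses. The Premium plan's customers skew toward paid, which has a lower base rate.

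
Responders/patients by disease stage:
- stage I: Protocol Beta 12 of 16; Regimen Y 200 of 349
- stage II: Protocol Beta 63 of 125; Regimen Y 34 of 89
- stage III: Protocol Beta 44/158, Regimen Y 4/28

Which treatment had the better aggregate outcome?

Regimen Y

Stage I: Protocol Beta 12/16 = 75.0%, Regimen Y 200/349 = 57.3% → Protocol Beta
Stage II: Protocol Beta 63/125 = 50.4%, Regimen Y 34/89 = 38.2% → Protocol Beta
Stage III: Protocol Beta 44/158 = 27.8%, Regimen Y 4/28 = 14.3% → Protocol Beta
Overall: Protocol Beta 119/299 = 39.8%, Regimen Y 238/466 = 51.1% → Regimen Y
(Protocol Beta wins every disease group but Regimen Y wins overall — Protocol Beta's patients skew toward the low-rate stage III group.)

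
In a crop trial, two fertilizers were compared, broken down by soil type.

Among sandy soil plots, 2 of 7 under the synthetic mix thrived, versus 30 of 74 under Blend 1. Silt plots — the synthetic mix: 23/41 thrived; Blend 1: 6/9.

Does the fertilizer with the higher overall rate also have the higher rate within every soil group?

No

Sandy soil: the synthetic mix 2/7 = 28.6%, Blend 1 30/74 = 40.5% → Blend 1
Silt: the synthetic mix 23/41 = 56.1%, Blend 1 6/9 = 66.7% → Blend 1
Overall: the synthetic mix 25/48 = 52.1%, Blend 1 36/83 = 43.4% → the synthetic mix
Blend 1 wins each soil group but the synthetic mix wins overall — the comparison reverses. Blend 1's plots skew toward sandy soil, which has a lower base rate.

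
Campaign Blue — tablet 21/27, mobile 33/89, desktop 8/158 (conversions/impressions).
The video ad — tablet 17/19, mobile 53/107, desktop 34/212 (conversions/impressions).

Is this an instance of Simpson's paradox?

No

Tablet: Campaign Blue 21/27 = 77.8%, the video ad 17/19 = 89.5% → the video ad
Mobile: Campaign Blue 33/89 = 37.1%, the video ad 53/107 = 49.5% → the video ad
Desktop: Campaign Blue 8/158 = 5.1%, the video ad 34/212 = 16.0% → the video ad
Overall: Campaign Blue 62/274 = 22.6%, the video ad 104/338 = 30.8% → the video ad
The video ad wins overall and in every device group — no reversal.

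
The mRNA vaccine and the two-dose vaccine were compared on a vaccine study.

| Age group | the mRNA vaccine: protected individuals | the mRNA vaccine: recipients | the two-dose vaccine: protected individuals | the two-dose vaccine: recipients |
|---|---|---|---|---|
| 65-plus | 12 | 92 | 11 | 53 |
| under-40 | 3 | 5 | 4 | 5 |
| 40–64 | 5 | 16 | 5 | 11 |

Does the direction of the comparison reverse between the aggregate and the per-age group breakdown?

65-plus: the mRNA vaccine 12/92 = 13.0%, the two-dose vaccine 11/53 = 20.8% → the two-dose vaccine
Under-40: the mRNA vaccine 3/5 = 60.0%, the two-dose vaccine 4/5 = 80.0% → the two-dose vaccine
40–64: the mRNA vaccine 5/16 = 31.2%, the two-dose vaccine 5/11 = 45.5% → the two-dose vaccine
Overall: the mRNA vaccine 20/113 = 17.7%, the two-dose vaccine 20/69 = 29.0% → the two-dose vaccine
The two-dose vaccine wins overall and in every age group — no reversal.

No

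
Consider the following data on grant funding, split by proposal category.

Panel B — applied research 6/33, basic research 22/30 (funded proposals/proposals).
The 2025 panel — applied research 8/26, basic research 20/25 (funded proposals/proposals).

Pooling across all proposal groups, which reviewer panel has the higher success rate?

the 2025 panel

Applied research: Panel B 6/33 = 18.2%, the 2025 panel 8/26 = 30.8% → the 2025 panel
Basic research: Panel B 22/30 = 73.3%, the 2025 panel 20/25 = 80.0% → the 2025 panel
Overall: Panel B 28/63 = 44.4%, the 2025 panel 28/51 = 54.9% → the 2025 panel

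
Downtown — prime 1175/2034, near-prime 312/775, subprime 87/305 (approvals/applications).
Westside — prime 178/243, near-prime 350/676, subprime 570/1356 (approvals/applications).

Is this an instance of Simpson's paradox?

Yes

Prime: Downtown 1175/2034 = 57.8%, Westside 178/243 = 73.3% → Westside
Near-prime: Downtown 312/775 = 40.3%, Westside 350/676 = 51.8% → Westside
Subprime: Downtown 87/305 = 28.5%, Westside 570/1356 = 42.0% → Westside
Overall: Downtown 1574/3114 = 50.5%, Westside 1098/2275 = 48.3% → Downtown
Westside wins each credit group but Downtown wins overall — the comparison reverses. Westside's applications skew toward subprime, which has a lower base rate.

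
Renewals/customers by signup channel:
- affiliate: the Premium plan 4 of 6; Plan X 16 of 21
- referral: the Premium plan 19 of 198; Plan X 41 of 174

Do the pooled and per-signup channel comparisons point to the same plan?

Affiliate: the Premium plan 4/6 = 66.7%, Plan X 16/21 = 76.2% → Plan X
Referral: the Premium plan 19/198 = 9.6%, Plan X 41/174 = 23.6% → Plan X
Overall: the Premium plan 23/204 = 11.3%, Plan X 57/195 = 29.2% → Plan X
Plan X wins overall and in every signup group — no reversal.

Yes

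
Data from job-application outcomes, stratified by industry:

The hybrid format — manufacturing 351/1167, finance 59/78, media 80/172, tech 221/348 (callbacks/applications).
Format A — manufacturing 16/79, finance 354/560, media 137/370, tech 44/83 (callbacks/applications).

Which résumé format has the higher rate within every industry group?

the hybrid format

Manufacturing: the hybrid format 351/1167 = 30.1%, Format A 16/79 = 20.3% → the hybrid format
Finance: the hybrid format 59/78 = 75.6%, Format A 354/560 = 63.2% → the hybrid format
Media: the hybrid format 80/172 = 46.5%, Format A 137/370 = 37.0% → the hybrid format
Tech: the hybrid format 221/348 = 63.5%, Format A 44/83 = 53.0% → the hybrid format
The hybrid format has the higher rate in all 4 groups.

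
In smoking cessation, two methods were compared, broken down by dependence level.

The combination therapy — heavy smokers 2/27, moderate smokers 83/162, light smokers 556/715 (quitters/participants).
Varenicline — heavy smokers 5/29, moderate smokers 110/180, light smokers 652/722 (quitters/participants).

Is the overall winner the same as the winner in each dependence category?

Heavy smokers: the combination therapy 2/27 = 7.4%, varenicline 5/29 = 17.2% → varenicline
Moderate smokers: the combination therapy 83/162 = 51.2%, varenicline 110/180 = 61.1% → varenicline
Light smokers: the combination therapy 556/715 = 77.8%, varenicline 652/722 = 90.3% → varenicline
Overall: the combination therapy 641/904 = 70.9%, varenicline 767/931 = 82.4% → varenicline
Varenicline wins overall and in every dependence group — no reversal.

Yes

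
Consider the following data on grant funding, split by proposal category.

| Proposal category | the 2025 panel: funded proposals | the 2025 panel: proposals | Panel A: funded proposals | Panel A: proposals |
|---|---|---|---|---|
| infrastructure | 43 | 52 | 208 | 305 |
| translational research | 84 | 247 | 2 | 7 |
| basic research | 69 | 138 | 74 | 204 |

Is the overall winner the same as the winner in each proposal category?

Infrastructure: the 2025 panel 43/52 = 82.7%, Panel A 208/305 = 68.2% → the 2025 panel
Translational research: the 2025 panel 84/247 = 34.0%, Panel A 2/7 = 28.6% → the 2025 panel
Basic research: the 2025 panel 69/138 = 50.0%, Panel A 74/204 = 36.3% → the 2025 panel
Overall: the 2025 panel 196/437 = 44.9%, Panel A 284/516 = 55.0% → Panel A
The 2025 panel wins each proposal group but Panel A wins overall — the comparison reverses. The 2025 panel's proposals skew toward translational research, which has a lower base rate.

No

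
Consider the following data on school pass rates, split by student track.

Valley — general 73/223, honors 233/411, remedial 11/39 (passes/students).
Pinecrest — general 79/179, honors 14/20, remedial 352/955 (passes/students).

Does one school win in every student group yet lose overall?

General: Valley 73/223 = 32.7%, Pinecrest 79/179 = 44.1% → Pinecrest
Honors: Valley 233/411 = 56.7%, Pinecrest 14/20 = 70.0% → Pinecrest
Remedial: Valley 11/39 = 28.2%, Pinecrest 352/955 = 36.9% → Pinecrest
Overall: Valley 317/673 = 47.1%, Pinecrest 445/1154 = 38.6% → Valley
Pinecrest wins each student group but Valley wins overall — the comparison reverses. Pinecrest's students skew toward remedial, which has a lower base rate.

Yes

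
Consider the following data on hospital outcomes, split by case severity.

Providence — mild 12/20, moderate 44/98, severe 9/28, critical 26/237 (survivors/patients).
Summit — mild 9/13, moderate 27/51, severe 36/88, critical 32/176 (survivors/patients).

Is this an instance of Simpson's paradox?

No

Mild: Providence 12/20 = 60.0%, Summit 9/13 = 69.2% → Summit
Moderate: Providence 44/98 = 44.9%, Summit 27/51 = 52.9% → Summit
Severe: Providence 9/28 = 32.1%, Summit 36/88 = 40.9% → Summit
Critical: Providence 26/237 = 11.0%, Summit 32/176 = 18.2% → Summit
Overall: Providence 91/383 = 23.8%, Summit 104/328 = 31.7% → Summit
Summit wins overall and in every case group — no reversal.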